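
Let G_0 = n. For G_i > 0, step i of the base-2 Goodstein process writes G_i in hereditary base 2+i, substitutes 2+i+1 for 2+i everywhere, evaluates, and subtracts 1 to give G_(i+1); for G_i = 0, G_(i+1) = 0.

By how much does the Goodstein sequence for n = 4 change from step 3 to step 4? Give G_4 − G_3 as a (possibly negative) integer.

23

G_0 = 4. HB_2(4) = 2^2. Bump = 27. G_1 = 26.
G_1 = 26. HB_3(26) = 2·3^2 + 2·3 + 2. Bump = 42. G_2 = 41.
G_2 = 41. HB_4(41) = 2·4^2 + 2·4 + 1. Bump = 61. G_3 = 60.
G_3 = 60. HB_5(60) = 2·5^2 + 2·5. Bump = 84. G_4 = 83.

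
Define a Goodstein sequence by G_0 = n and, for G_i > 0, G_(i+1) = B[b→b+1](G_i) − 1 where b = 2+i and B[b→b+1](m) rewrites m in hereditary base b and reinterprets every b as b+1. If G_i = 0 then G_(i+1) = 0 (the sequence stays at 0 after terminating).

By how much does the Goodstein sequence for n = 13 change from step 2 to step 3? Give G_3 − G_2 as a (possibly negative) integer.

[0] 13 ≡ 2^(2 + 1) + 2^2 + 1 (base 2). Lift 3: 109. −1: 108.
[1] 108 ≡ 3^(3 + 1) + 3^3 (base 3). Lift 4: 1280. −1: 1279.
[2] 1279 ≡ 4^(4 + 1) + 3·4^3 + 3·4^2 + 3·4 + 3 (base 4). Lift 5: 16093. −1: 16092.

14813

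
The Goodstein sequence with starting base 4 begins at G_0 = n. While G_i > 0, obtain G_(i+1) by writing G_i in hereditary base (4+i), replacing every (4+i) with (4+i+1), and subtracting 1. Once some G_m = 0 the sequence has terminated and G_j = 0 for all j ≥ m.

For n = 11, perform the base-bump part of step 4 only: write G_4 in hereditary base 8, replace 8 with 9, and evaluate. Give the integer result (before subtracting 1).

16

G_0 = 11. HB_4(11) = 2·4 + 3. Bump = 13. G_1 = 12.
G_1 = 12. HB_5(12) = 2·5 + 2. Bump = 14. G_2 = 13.
G_2 = 13. HB_6(13) = 2·6 + 1. Bump = 15. G_3 = 14.
G_3 = 14. HB_7(14) = 2·7. Bump = 16. G_4 = 15.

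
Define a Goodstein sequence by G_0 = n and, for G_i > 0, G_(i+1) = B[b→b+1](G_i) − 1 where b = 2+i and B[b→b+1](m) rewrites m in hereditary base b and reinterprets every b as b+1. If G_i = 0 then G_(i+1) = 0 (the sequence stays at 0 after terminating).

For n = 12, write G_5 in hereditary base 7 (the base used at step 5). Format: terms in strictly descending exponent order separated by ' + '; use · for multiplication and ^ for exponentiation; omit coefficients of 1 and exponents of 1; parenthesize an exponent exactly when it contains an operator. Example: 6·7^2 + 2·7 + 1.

12 —HB2→ 2^(2 + 1) + 2^2 —bump→ 3^(3 + 1) + 3^3 = 108 —(−1)→ 107
107 —HB3→ 3^(3 + 1) + 2·3^2 + 2·3 + 2 —bump→ 4^(4 + 1) + 2·4^2 + 2·4 + 2 = 1066 —(−1)→ 1065
1065 —HB4→ 4^(4 + 1) + 2·4^2 + 2·4 + 1 —bump→ 5^(5 + 1) + 2·5^2 + 2·5 + 1 = 15686 —(−1)→ 15685
15685 —HB5→ 5^(5 + 1) + 2·5^2 + 2·5 —bump→ 6^(6 + 1) + 2·6^2 + 2·6 = 280020 —(−1)→ 280019
280019 —HB6→ 6^(6 + 1) + 2·6^2 + 6 + 5 —bump→ 7^(7 + 1) + 2·7^2 + 7 + 5 = 5764911 —(−1)→ 5764910

7^(7 + 1) + 2·7^2 + 7 + 4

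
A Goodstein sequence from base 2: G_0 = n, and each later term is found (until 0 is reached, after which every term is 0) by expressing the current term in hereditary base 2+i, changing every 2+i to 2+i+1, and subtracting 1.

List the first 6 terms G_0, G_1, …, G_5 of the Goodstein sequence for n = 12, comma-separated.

12, 107, 1065, 15685, 280019, 5764910

(0) 12|_2 = 2^(2 + 1) + 2^2 ↦ 3^(3 + 1) + 3^3|_3 = 108 ⇒ 107
(1) 107|_3 = 3^(3 + 1) + 2·3^2 + 2·3 + 2 ↦ 4^(4 + 1) + 2·4^2 + 2·4 + 2|_4 = 1066 ⇒ 1065
(2) 1065|_4 = 4^(4 + 1) + 2·4^2 + 2·4 + 1 ↦ 5^(5 + 1) + 2·5^2 + 2·5 + 1|_5 = 15686 ⇒ 15685
(3) 15685|_5 = 5^(5 + 1) + 2·5^2 + 2·5 ↦ 6^(6 + 1) + 2·6^2 + 2·6|_6 = 280020 ⇒ 280019
(4) 280019|_6 = 6^(6 + 1) + 2·6^2 + 6 + 5 ↦ 7^(7 + 1) + 2·7^2 + 7 + 5|_7 = 5764911 ⇒ 5764910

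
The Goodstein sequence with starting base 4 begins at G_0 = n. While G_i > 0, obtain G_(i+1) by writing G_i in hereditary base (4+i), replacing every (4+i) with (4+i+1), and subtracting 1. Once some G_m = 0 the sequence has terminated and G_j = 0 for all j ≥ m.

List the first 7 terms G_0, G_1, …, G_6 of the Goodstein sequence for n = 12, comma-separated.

12, 14, 15, 16, 17, 18, 19

step 0: 12 = 3·4; sub 5 for 4: 3·5; = 15; G_1 = 15−1 = 14
step 1: 14 = 2·5 + 4; sub 6 for 5: 2·6 + 4; = 16; G_2 = 16−1 = 15
step 2: 15 = 2·6 + 3; sub 7 for 6: 2·7 + 3; = 17; G_3 = 17−1 = 16
step 3: 16 = 2·7 + 2; sub 8 for 7: 2·8 + 2; = 18; G_4 = 18−1 = 17
step 4: 17 = 2·8 + 1; sub 9 for 8: 2·9 + 1; = 19; G_5 = 19−1 = 18
step 5: 18 = 2·9; sub 10 for 9: 2·10; = 20; G_6 = 20−1 = 19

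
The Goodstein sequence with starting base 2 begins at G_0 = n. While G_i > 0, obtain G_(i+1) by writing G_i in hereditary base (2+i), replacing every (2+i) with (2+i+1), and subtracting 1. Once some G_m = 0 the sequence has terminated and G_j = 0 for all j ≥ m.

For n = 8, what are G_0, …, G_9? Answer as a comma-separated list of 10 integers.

step 0: 8 = 2^(2 + 1); sub 3 for 2: 3^(3 + 1); = 81; G_1 = 81−1 = 80
step 1: 80 = 2·3^3 + 2·3^2 + 2·3 + 2; sub 4 for 3: 2·4^4 + 2·4^2 + 2·4 + 2; = 554; G_2 = 554−1 = 553
step 2: 553 = 2·4^4 + 2·4^2 + 2·4 + 1; sub 5 for 4: 2·5^5 + 2·5^2 + 2·5 + 1; = 6311; G_3 = 6311−1 = 6310
step 3: 6310 = 2·5^5 + 2·5^2 + 2·5; sub 6 for 5: 2·6^6 + 2·6^2 + 2·6; = 93396; G_4 = 93396−1 = 93395
step 4: 93395 = 2·6^6 + 2·6^2 + 6 + 5; sub 7 for 6: 2·7^7 + 2·7^2 + 7 + 5; = 1647196; G_5 = 1647196−1 = 1647195
step 5: 1647195 = 2·7^7 + 2·7^2 + 7 + 4; sub 8 for 7: 2·8^8 + 2·8^2 + 8 + 4; = 33554572; G_6 = 33554572−1 = 33554571
step 6: 33554571 = 2·8^8 + 2·8^2 + 8 + 3; sub 9 for 8: 2·9^9 + 2·9^2 + 9 + 3; = 774841152; G_7 = 774841152−1 = 774841151
step 7: 774841151 = 2·9^9 + 2·9^2 + 9 + 2; sub 10 for 9: 2·10^10 + 2·10^2 + 10 + 2; = 20000000212; G_8 = 20000000212−1 = 20000000211
step 8: 20000000211 = 2·10^10 + 2·10^2 + 10 + 1; sub 11 for 10: 2·11^11 + 2·11^2 + 11 + 1; = 570623341476; G_9 = 570623341476−1 = 570623341475

8, 80, 553, 6310, 93395, 1647195, 33554571, 774841151, 20000000211, 570623341475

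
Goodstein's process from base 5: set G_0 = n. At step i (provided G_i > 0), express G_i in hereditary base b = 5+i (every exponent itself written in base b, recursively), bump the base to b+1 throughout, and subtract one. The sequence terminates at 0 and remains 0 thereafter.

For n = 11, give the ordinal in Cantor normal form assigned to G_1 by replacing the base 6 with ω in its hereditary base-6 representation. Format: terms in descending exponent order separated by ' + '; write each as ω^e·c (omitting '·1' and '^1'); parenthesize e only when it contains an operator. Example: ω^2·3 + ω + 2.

ω·2

base 5: 11 = 2·5 + 1; at 6: 2·6 + 1 = 13; next = 12
base 6: 12 = 2·6; at 7: 2·7 = 14; next = 13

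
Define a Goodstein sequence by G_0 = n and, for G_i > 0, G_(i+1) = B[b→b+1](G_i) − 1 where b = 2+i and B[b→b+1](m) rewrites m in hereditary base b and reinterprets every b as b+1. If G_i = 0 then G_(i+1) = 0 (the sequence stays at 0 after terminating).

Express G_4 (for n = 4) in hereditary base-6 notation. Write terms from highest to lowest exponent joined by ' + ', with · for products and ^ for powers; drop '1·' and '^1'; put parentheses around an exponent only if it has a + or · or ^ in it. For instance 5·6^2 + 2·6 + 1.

base 2: 4 = 2^2; at 3: 3^3 = 27; next = 26
base 3: 26 = 2·3^2 + 2·3 + 2; at 4: 2·4^2 + 2·4 + 2 = 42; next = 41
base 4: 41 = 2·4^2 + 2·4 + 1; at 5: 2·5^2 + 2·5 + 1 = 61; next = 60
base 5: 60 = 2·5^2 + 2·5; at 6: 2·6^2 + 2·6 = 84; next = 83
base 6: 83 = 2·6^2 + 6 + 5; at 7: 2·7^2 + 7 + 5 = 110; next = 109

2·6^2 + 6 + 5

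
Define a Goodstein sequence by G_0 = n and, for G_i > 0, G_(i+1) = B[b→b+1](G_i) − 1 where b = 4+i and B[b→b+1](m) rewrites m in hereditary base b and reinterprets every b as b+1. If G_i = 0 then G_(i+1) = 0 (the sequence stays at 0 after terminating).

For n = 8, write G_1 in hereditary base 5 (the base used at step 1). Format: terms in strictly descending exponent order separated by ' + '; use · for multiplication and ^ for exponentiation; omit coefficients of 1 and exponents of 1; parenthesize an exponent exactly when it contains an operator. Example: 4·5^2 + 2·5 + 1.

5 + 4

base 4: 8 = 2·4; at 5: 2·5 = 10; next = 9
base 5: 9 = 5 + 4; at 6: 6 + 4 = 10; next = 9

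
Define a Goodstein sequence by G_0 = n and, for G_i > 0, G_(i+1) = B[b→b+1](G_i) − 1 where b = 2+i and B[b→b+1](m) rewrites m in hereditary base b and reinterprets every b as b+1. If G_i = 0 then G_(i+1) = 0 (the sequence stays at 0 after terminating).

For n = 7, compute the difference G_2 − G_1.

229

base 2: 7 = 2^2 + 2 + 1; at 3: 3^3 + 3 + 1 = 31; next = 30
base 3: 30 = 3^3 + 3; at 4: 4^4 + 4 = 260; next = 259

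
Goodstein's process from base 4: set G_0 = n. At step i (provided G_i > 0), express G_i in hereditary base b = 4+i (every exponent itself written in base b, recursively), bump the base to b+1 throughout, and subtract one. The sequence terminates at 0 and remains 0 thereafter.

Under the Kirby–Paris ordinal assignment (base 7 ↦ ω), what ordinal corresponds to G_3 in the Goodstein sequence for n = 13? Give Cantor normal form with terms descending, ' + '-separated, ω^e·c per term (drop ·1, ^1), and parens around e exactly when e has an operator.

ω·2 + 4

(0) 13|_4 = 3·4 + 1 ↦ 3·5 + 1|_5 = 16 ⇒ 15
(1) 15|_5 = 3·5 ↦ 3·6|_6 = 18 ⇒ 17
(2) 17|_6 = 2·6 + 5 ↦ 2·7 + 5|_7 = 19 ⇒ 18
(3) 18|_7 = 2·7 + 4 ↦ 2·8 + 4|_8 = 20 ⇒ 19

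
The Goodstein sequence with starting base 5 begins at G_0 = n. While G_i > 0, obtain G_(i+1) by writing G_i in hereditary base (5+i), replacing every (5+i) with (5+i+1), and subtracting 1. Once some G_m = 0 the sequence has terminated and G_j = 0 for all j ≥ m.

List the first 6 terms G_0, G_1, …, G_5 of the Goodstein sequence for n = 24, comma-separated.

24 —HB5→ 4·5 + 4 —bump→ 4·6 + 4 = 28 —(−1)→ 27
27 —HB6→ 4·6 + 3 —bump→ 4·7 + 3 = 31 —(−1)→ 30
30 —HB7→ 4·7 + 2 —bump→ 4·8 + 2 = 34 —(−1)→ 33
33 —HB8→ 4·8 + 1 —bump→ 4·9 + 1 = 37 —(−1)→ 36
36 —HB9→ 4·9 —bump→ 4·10 = 40 —(−1)→ 39

24, 27, 30, 33, 36, 39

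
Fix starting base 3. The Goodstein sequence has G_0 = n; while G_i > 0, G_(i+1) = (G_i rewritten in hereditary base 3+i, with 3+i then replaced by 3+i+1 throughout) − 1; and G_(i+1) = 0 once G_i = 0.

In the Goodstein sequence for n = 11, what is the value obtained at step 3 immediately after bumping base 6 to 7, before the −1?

G_0 = 11. HB_3(11) = 3^2 + 2. Bump = 18. G_1 = 17.
G_1 = 17. HB_4(17) = 4^2 + 1. Bump = 26. G_2 = 25.
G_2 = 25. HB_5(25) = 5^2. Bump = 36. G_3 = 35.
G_3 = 35. HB_6(35) = 5·6 + 5. Bump = 40. G_4 = 39.

40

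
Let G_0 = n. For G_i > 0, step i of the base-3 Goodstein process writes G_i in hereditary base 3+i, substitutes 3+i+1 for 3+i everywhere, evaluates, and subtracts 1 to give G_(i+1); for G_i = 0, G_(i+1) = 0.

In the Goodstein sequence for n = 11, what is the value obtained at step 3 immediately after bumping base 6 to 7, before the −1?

(0) 11|_3 = 3^2 + 2 ↦ 4^2 + 2|_4 = 18 ⇒ 17
(1) 17|_4 = 4^2 + 1 ↦ 5^2 + 1|_5 = 26 ⇒ 25
(2) 25|_5 = 5^2 ↦ 6^2|_6 = 36 ⇒ 35
(3) 35|_6 = 5·6 + 5 ↦ 5·7 + 5|_7 = 40 ⇒ 39

40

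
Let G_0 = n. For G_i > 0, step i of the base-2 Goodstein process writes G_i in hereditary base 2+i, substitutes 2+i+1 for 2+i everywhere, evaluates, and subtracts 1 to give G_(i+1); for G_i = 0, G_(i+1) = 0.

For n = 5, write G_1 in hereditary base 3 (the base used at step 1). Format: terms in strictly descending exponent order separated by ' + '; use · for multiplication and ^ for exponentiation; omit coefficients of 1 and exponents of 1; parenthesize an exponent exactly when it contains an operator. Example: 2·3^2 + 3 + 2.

3^3

[0] 5 ≡ 2^2 + 1 (base 2). Lift 3: 28. −1: 27.
[1] 27 ≡ 3^3 (base 3). Lift 4: 256. −1: 255.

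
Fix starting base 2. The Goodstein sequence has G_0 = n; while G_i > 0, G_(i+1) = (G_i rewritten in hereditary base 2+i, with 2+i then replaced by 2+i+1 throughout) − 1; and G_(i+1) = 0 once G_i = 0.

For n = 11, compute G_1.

84

(0) 11|_2 = 2^(2 + 1) + 2 + 1 ↦ 3^(3 + 1) + 3 + 1|_3 = 85 ⇒ 84
(1) 84|_3 = 3^(3 + 1) + 3 ↦ 4^(4 + 1) + 4|_4 = 1028 ⇒ 1027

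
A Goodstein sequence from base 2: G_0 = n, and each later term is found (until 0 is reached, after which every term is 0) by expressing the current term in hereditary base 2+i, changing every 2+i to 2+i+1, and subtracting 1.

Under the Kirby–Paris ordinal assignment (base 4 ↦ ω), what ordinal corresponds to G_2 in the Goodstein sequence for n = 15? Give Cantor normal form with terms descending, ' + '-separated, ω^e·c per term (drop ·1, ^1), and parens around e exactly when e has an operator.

ω^(ω + 1) + ω^ω + 3

G_0 = 15. HB_2(15) = 2^(2 + 1) + 2^2 + 2 + 1. Bump = 112. G_1 = 111.
G_1 = 111. HB_3(111) = 3^(3 + 1) + 3^3 + 3. Bump = 1284. G_2 = 1283.
G_2 = 1283. HB_4(1283) = 4^(4 + 1) + 4^4 + 3. Bump = 18753. G_3 = 18752.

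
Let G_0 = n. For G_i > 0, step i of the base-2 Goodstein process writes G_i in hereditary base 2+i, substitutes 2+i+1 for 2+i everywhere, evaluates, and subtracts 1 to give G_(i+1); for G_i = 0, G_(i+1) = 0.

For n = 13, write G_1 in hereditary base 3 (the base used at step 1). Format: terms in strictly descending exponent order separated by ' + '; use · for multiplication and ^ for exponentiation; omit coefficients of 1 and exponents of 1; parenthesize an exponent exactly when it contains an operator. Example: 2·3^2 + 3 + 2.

G_0 = 13. HB_2(13) = 2^(2 + 1) + 2^2 + 1. Bump = 109. G_1 = 108.
G_1 = 108. HB_3(108) = 3^(3 + 1) + 3^3. Bump = 1280. G_2 = 1279.

3^(3 + 1) + 3^3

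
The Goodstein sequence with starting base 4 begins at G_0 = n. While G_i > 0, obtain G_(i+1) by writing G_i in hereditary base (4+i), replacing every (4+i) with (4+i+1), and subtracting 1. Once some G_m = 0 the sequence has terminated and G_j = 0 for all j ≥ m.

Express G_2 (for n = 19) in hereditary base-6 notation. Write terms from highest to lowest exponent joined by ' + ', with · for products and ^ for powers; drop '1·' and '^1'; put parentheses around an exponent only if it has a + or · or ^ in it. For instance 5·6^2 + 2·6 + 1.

G_0=19  [base 4] 4^2 + 3  →[4↦5]→  5^2 + 3 = 28  −1 ⇒ G_1=27
G_1=27  [base 5] 5^2 + 2  →[5↦6]→  6^2 + 2 = 38  −1 ⇒ G_2=37
G_2=37  [base 6] 6^2 + 1  →[6↦7]→  7^2 + 1 = 50  −1 ⇒ G_3=49

6^2 + 1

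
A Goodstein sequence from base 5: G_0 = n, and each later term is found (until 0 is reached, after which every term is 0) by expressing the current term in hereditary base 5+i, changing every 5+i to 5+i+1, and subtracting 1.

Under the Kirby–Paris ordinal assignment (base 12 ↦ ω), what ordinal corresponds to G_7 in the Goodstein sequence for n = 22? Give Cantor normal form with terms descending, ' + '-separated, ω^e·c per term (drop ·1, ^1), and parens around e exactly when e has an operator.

ω·3 + 3

[0] 22 ≡ 4·5 + 2 (base 5). Lift 6: 26. −1: 25.
[1] 25 ≡ 4·6 + 1 (base 6). Lift 7: 29. −1: 28.
[2] 28 ≡ 4·7 (base 7). Lift 8: 32. −1: 31.
[3] 31 ≡ 3·8 + 7 (base 8). Lift 9: 34. −1: 33.
[4] 33 ≡ 3·9 + 6 (base 9). Lift 10: 36. −1: 35.
[5] 35 ≡ 3·10 + 5 (base 10). Lift 11: 38. −1: 37.
[6] 37 ≡ 3·11 + 4 (base 11). Lift 12: 40. −1: 39.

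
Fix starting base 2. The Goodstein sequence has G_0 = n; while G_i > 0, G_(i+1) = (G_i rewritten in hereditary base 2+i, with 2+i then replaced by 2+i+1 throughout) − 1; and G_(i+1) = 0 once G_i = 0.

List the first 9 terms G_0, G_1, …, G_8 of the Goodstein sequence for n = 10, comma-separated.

[0] 10 ≡ 2^(2 + 1) + 2 (base 2). Lift 3: 84. −1: 83.
[1] 83 ≡ 3^(3 + 1) + 2 (base 3). Lift 4: 1026. −1: 1025.
[2] 1025 ≡ 4^(4 + 1) + 1 (base 4). Lift 5: 15626. −1: 15625.
[3] 15625 ≡ 5^(5 + 1) (base 5). Lift 6: 279936. −1: 279935.
[4] 279935 ≡ 5·6^6 + 5·6^5 + 5·6^4 + 5·6^3 + 5·6^2 + 5·6 + 5 (base 6). Lift 7: 4215755. −1: 4215754.
[5] 4215754 ≡ 5·7^7 + 5·7^5 + 5·7^4 + 5·7^3 + 5·7^2 + 5·7 + 4 (base 7). Lift 8: 84073324. −1: 84073323.
[6] 84073323 ≡ 5·8^8 + 5·8^5 + 5·8^4 + 5·8^3 + 5·8^2 + 5·8 + 3 (base 8). Lift 9: 1937434593. −1: 1937434592.
[7] 1937434592 ≡ 5·9^9 + 5·9^5 + 5·9^4 + 5·9^3 + 5·9^2 + 5·9 + 2 (base 9). Lift 10: 50000555552. −1: 50000555551.

10, 83, 1025, 15625, 279935, 4215754, 84073323, 1937434592, 50000555551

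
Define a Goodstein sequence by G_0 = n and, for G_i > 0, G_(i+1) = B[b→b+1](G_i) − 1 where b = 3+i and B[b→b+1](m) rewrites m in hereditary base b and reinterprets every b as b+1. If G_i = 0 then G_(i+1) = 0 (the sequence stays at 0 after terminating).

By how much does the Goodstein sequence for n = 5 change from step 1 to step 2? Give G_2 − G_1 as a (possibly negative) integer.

G_0=5  [base 3] 3 + 2  →[3↦4]→  4 + 2 = 6  −1 ⇒ G_1=5
G_1=5  [base 4] 4 + 1  →[4↦5]→  5 + 1 = 6  −1 ⇒ G_2=5

0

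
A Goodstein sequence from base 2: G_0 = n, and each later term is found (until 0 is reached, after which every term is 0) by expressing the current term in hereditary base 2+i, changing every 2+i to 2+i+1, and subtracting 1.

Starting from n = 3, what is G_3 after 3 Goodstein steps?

2

3 —HB2→ 2 + 1 —bump→ 3 + 1 = 4 —(−1)→ 3
3 —HB3→ 3 —bump→ 4 = 4 —(−1)→ 3
3 —HB4→ 3 —bump→ 3 = 3 —(−1)→ 2
2 —HB5→ 2 —bump→ 2 = 2 —(−1)→ 1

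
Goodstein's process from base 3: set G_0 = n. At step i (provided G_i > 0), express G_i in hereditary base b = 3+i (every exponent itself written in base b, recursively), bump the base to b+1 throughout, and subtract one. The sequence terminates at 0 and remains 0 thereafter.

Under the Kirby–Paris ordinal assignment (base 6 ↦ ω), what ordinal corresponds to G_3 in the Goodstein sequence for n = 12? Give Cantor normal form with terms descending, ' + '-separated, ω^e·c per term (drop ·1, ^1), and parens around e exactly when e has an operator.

[0] 12 ≡ 3^2 + 3 (base 3). Lift 4: 20. −1: 19.
[1] 19 ≡ 4^2 + 3 (base 4). Lift 5: 28. −1: 27.
[2] 27 ≡ 5^2 + 2 (base 5). Lift 6: 38. −1: 37.

ω^2 + 1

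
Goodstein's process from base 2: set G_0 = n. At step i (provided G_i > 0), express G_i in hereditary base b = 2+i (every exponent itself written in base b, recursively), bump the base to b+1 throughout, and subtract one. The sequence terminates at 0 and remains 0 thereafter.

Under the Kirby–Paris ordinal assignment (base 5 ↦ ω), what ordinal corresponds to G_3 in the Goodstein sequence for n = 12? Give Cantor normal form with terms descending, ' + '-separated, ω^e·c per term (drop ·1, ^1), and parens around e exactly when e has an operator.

ω^(ω + 1) + ω^2·2 + ω·2

[0] 12 ≡ 2^(2 + 1) + 2^2 (base 2). Lift 3: 108. −1: 107.
[1] 107 ≡ 3^(3 + 1) + 2·3^2 + 2·3 + 2 (base 3). Lift 4: 1066. −1: 1065.
[2] 1065 ≡ 4^(4 + 1) + 2·4^2 + 2·4 + 1 (base 4). Lift 5: 15686. −1: 15685.
[3] 15685 ≡ 5^(5 + 1) + 2·5^2 + 2·5 (base 5). Lift 6: 280020. −1: 280019.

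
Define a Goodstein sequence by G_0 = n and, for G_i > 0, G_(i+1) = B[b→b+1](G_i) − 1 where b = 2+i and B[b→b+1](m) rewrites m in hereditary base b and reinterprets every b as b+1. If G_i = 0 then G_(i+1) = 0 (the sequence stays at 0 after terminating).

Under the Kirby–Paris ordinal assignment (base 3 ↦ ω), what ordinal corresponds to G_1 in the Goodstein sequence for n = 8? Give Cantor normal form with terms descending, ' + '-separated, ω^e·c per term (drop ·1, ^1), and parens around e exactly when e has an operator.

ω^ω·2 + ω^2·2 + ω·2 + 2

base 2: 8 = 2^(2 + 1); at 3: 3^(3 + 1) = 81; next = 80
base 3: 80 = 2·3^3 + 2·3^2 + 2·3 + 2; at 4: 2·4^4 + 2·4^2 + 2·4 + 2 = 554; next = 553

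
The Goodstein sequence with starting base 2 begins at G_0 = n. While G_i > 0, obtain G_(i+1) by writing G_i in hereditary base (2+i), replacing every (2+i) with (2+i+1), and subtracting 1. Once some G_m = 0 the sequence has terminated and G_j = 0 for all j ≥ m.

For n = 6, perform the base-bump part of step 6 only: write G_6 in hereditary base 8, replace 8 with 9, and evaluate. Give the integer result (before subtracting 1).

step 0: 6 = 2^2 + 2; sub 3 for 2: 3^3 + 3; = 30; G_1 = 30−1 = 29
step 1: 29 = 3^3 + 2; sub 4 for 3: 4^4 + 2; = 258; G_2 = 258−1 = 257
step 2: 257 = 4^4 + 1; sub 5 for 4: 5^5 + 1; = 3126; G_3 = 3126−1 = 3125
step 3: 3125 = 5^5; sub 6 for 5: 6^6; = 46656; G_4 = 46656−1 = 46655
step 4: 46655 = 5·6^5 + 5·6^4 + 5·6^3 + 5·6^2 + 5·6 + 5; sub 7 for 6: 5·7^5 + 5·7^4 + 5·7^3 + 5·7^2 + 5·7 + 5; = 98040; G_5 = 98040−1 = 98039
step 5: 98039 = 5·7^5 + 5·7^4 + 5·7^3 + 5·7^2 + 5·7 + 4; sub 8 for 7: 5·8^5 + 5·8^4 + 5·8^3 + 5·8^2 + 5·8 + 4; = 187244; G_6 = 187244−1 = 187243
step 6: 187243 = 5·8^5 + 5·8^4 + 5·8^3 + 5·8^2 + 5·8 + 3; sub 9 for 8: 5·9^5 + 5·9^4 + 5·9^3 + 5·9^2 + 5·9 + 3; = 332148; G_7 = 332148−1 = 332147

332148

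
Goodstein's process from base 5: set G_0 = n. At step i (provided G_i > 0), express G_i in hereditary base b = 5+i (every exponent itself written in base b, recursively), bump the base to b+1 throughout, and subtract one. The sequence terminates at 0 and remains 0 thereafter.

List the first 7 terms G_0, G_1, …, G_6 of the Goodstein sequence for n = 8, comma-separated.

8, 8, 8, 8, 8, 7, 6

G_0=8  [base 5] 5 + 3  →[5↦6]→  6 + 3 = 9  −1 ⇒ G_1=8
G_1=8  [base 6] 6 + 2  →[6↦7]→  7 + 2 = 9  −1 ⇒ G_2=8
G_2=8  [base 7] 7 + 1  →[7↦8]→  8 + 1 = 9  −1 ⇒ G_3=8
G_3=8  [base 8] 8  →[8↦9]→  9 = 9  −1 ⇒ G_4=8
G_4=8  [base 9] 8  →[9↦10]→  8 = 8  −1 ⇒ G_5=7
G_5=7  [base 10] 7  →[10↦11]→  7 = 7  −1 ⇒ G_6=6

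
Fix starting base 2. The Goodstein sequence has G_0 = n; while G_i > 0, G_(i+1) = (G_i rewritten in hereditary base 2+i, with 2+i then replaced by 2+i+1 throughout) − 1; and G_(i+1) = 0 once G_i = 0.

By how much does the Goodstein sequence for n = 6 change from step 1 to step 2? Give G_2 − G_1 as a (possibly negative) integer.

step 0: 6 = 2^2 + 2; sub 3 for 2: 3^3 + 3; = 30; G_1 = 30−1 = 29
step 1: 29 = 3^3 + 2; sub 4 for 3: 4^4 + 2; = 258; G_2 = 258−1 = 257

228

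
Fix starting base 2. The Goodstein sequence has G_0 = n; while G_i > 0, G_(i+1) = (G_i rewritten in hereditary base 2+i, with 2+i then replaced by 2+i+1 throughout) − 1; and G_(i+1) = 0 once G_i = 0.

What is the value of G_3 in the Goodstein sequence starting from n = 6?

3125

step 0: 6 = 2^2 + 2; sub 3 for 2: 3^3 + 3; = 30; G_1 = 30−1 = 29
step 1: 29 = 3^3 + 2; sub 4 for 3: 4^4 + 2; = 258; G_2 = 258−1 = 257
step 2: 257 = 4^4 + 1; sub 5 for 4: 5^5 + 1; = 3126; G_3 = 3126−1 = 3125
step 3: 3125 = 5^5; sub 6 for 5: 6^6; = 46656; G_4 = 46656−1 = 46655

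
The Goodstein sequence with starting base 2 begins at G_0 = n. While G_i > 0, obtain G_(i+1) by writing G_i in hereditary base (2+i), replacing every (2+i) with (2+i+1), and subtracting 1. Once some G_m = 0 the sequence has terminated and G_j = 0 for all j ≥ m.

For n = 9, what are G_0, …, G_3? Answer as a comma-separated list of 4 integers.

G_0 = 9. HB_2(9) = 2^(2 + 1) + 1. Bump = 82. G_1 = 81.
G_1 = 81. HB_3(81) = 3^(3 + 1). Bump = 1024. G_2 = 1023.
G_2 = 1023. HB_4(1023) = 3·4^4 + 3·4^3 + 3·4^2 + 3·4 + 3. Bump = 9843. G_3 = 9842.

9, 81, 1023, 9842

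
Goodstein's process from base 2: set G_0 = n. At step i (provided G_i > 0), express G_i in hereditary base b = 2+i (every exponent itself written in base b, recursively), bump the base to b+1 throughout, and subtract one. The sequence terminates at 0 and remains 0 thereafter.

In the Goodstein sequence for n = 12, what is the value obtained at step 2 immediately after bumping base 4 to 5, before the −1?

(0) 12|_2 = 2^(2 + 1) + 2^2 ↦ 3^(3 + 1) + 3^3|_3 = 108 ⇒ 107
(1) 107|_3 = 3^(3 + 1) + 2·3^2 + 2·3 + 2 ↦ 4^(4 + 1) + 2·4^2 + 2·4 + 2|_4 = 1066 ⇒ 1065
(2) 1065|_4 = 4^(4 + 1) + 2·4^2 + 2·4 + 1 ↦ 5^(5 + 1) + 2·5^2 + 2·5 + 1|_5 = 15686 ⇒ 15685

15686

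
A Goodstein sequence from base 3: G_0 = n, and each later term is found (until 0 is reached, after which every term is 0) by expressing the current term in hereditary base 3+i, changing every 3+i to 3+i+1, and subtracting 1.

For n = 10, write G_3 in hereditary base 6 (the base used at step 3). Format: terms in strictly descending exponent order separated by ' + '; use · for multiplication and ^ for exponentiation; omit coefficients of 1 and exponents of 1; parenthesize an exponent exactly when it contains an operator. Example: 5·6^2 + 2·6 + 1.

i=0: 10 = 3^2 + 1 (b=3); 3→4: 4^2 + 1 = 17; 17−1 = 16
i=1: 16 = 4^2 (b=4); 4→5: 5^2 = 25; 25−1 = 24
i=2: 24 = 4·5 + 4 (b=5); 5→6: 4·6 + 4 = 28; 28−1 = 27

4·6 + 3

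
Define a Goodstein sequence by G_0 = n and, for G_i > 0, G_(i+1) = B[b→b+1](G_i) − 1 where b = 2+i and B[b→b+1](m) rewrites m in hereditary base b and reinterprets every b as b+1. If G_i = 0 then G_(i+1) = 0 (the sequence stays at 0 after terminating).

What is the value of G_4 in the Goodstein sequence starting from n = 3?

1

i=0: 3 = 2 + 1 (b=2); 2→3: 3 + 1 = 4; 4−1 = 3
i=1: 3 = 3 (b=3); 3→4: 4 = 4; 4−1 = 3
i=2: 3 = 3 (b=4); 4→5: 3 = 3; 3−1 = 2
i=3: 2 = 2 (b=5); 5→6: 2 = 2; 2−1 = 1
i=4: 1 = 1 (b=6); 6→7: 1 = 1; 1−1 = 0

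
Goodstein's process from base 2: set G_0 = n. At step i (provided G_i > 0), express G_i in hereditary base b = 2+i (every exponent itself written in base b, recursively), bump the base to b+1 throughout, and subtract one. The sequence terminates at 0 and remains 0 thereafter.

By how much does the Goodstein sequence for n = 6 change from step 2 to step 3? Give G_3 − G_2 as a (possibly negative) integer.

G_0 = 6. HB_2(6) = 2^2 + 2. Bump = 30. G_1 = 29.
G_1 = 29. HB_3(29) = 3^3 + 2. Bump = 258. G_2 = 257.
G_2 = 257. HB_4(257) = 4^4 + 1. Bump = 3126. G_3 = 3125.

2868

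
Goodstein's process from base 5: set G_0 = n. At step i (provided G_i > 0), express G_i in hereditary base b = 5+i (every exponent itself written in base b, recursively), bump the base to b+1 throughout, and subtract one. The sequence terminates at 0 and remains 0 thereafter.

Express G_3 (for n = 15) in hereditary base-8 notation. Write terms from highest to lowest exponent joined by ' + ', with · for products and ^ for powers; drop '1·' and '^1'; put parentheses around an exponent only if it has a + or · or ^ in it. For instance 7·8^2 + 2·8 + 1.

2·8 + 3

[0] 15 ≡ 3·5 (base 5). Lift 6: 18. −1: 17.
[1] 17 ≡ 2·6 + 5 (base 6). Lift 7: 19. −1: 18.
[2] 18 ≡ 2·7 + 4 (base 7). Lift 8: 20. −1: 19.
[3] 19 ≡ 2·8 + 3 (base 8). Lift 9: 21. −1: 20.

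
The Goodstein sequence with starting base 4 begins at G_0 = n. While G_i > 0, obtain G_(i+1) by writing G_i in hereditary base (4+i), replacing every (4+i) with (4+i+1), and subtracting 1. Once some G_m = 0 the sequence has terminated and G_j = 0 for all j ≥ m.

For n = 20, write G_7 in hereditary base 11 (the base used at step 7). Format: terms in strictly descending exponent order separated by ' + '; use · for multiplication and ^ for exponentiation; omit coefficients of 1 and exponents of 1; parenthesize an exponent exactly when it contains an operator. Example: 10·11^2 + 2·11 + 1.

i=0: 20 = 4^2 + 4 (b=4); 4→5: 5^2 + 5 = 30; 30−1 = 29
i=1: 29 = 5^2 + 4 (b=5); 5→6: 6^2 + 4 = 40; 40−1 = 39
i=2: 39 = 6^2 + 3 (b=6); 6→7: 7^2 + 3 = 52; 52−1 = 51
i=3: 51 = 7^2 + 2 (b=7); 7→8: 8^2 + 2 = 66; 66−1 = 65
i=4: 65 = 8^2 + 1 (b=8); 8→9: 9^2 + 1 = 82; 82−1 = 81
i=5: 81 = 9^2 (b=9); 9→10: 10^2 = 100; 100−1 = 99
i=6: 99 = 9·10 + 9 (b=10); 10→11: 9·11 + 9 = 108; 108−1 = 107
i=7: 107 = 9·11 + 8 (b=11); 11→12: 9·12 + 8 = 116; 116−1 = 115

9·11 + 8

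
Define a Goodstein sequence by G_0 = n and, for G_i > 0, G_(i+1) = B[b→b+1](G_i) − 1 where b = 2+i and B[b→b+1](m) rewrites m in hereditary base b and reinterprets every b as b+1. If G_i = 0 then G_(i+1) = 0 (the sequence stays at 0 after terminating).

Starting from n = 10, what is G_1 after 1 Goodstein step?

83

step 0: 10 = 2^(2 + 1) + 2; sub 3 for 2: 3^(3 + 1) + 3; = 84; G_1 = 84−1 = 83
step 1: 83 = 3^(3 + 1) + 2; sub 4 for 3: 4^(4 + 1) + 2; = 1026; G_2 = 1026−1 = 1025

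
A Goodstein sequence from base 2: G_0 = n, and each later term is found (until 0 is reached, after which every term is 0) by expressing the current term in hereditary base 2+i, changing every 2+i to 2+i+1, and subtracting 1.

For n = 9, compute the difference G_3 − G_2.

base 2: 9 = 2^(2 + 1) + 1; at 3: 3^(3 + 1) + 1 = 82; next = 81
base 3: 81 = 3^(3 + 1); at 4: 4^(4 + 1) = 1024; next = 1023
base 4: 1023 = 3·4^4 + 3·4^3 + 3·4^2 + 3·4 + 3; at 5: 3·5^5 + 3·5^3 + 3·5^2 + 3·5 + 3 = 9843; next = 9842

8819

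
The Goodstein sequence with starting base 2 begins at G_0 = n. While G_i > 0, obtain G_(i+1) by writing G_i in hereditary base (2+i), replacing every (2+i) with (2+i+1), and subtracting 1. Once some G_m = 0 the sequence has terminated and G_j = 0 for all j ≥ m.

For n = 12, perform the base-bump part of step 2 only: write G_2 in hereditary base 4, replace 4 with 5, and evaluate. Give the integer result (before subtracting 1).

base 2: 12 = 2^(2 + 1) + 2^2; at 3: 3^(3 + 1) + 3^3 = 108; next = 107
base 3: 107 = 3^(3 + 1) + 2·3^2 + 2·3 + 2; at 4: 4^(4 + 1) + 2·4^2 + 2·4 + 2 = 1066; next = 1065
base 4: 1065 = 4^(4 + 1) + 2·4^2 + 2·4 + 1; at 5: 5^(5 + 1) + 2·5^2 + 2·5 + 1 = 15686; next = 15685

15686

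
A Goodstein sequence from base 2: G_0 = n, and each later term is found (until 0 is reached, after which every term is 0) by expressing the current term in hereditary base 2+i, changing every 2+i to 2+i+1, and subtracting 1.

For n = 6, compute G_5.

base 2: 6 = 2^2 + 2; at 3: 3^3 + 3 = 30; next = 29
base 3: 29 = 3^3 + 2; at 4: 4^4 + 2 = 258; next = 257
base 4: 257 = 4^4 + 1; at 5: 5^5 + 1 = 3126; next = 3125
base 5: 3125 = 5^5; at 6: 6^6 = 46656; next = 46655
base 6: 46655 = 5·6^5 + 5·6^4 + 5·6^3 + 5·6^2 + 5·6 + 5; at 7: 5·7^5 + 5·7^4 + 5·7^3 + 5·7^2 + 5·7 + 5 = 98040; next = 98039
base 7: 98039 = 5·7^5 + 5·7^4 + 5·7^3 + 5·7^2 + 5·7 + 4; at 8: 5·8^5 + 5·8^4 + 5·8^3 + 5·8^2 + 5·8 + 4 = 187244; next = 187243

98039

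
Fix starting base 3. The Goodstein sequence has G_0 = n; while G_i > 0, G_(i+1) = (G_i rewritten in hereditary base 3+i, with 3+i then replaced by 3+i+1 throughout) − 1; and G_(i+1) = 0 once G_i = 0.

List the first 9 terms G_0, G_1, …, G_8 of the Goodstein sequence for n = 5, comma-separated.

5, 5, 5, 5, 4, 3, 2, 1, 0

i=0: 5 = 3 + 2 (b=3); 3→4: 4 + 2 = 6; 6−1 = 5
i=1: 5 = 4 + 1 (b=4); 4→5: 5 + 1 = 6; 6−1 = 5
i=2: 5 = 5 (b=5); 5→6: 6 = 6; 6−1 = 5
i=3: 5 = 5 (b=6); 6→7: 5 = 5; 5−1 = 4
i=4: 4 = 4 (b=7); 7→8: 4 = 4; 4−1 = 3
i=5: 3 = 3 (b=8); 8→9: 3 = 3; 3−1 = 2
i=6: 2 = 2 (b=9); 9→10: 2 = 2; 2−1 = 1
i=7: 1 = 1 (b=10); 10→11: 1 = 1; 1−1 = 0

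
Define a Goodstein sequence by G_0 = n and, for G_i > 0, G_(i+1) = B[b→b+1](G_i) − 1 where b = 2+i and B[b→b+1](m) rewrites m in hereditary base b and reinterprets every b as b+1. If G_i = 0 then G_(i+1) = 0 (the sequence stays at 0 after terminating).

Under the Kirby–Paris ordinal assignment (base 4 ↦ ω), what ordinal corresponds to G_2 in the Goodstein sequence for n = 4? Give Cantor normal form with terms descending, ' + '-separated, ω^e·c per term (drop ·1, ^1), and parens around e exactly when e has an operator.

[0] 4 ≡ 2^2 (base 2). Lift 3: 27. −1: 26.
[1] 26 ≡ 2·3^2 + 2·3 + 2 (base 3). Lift 4: 42. −1: 41.

ω^2·2 + ω·2 + 1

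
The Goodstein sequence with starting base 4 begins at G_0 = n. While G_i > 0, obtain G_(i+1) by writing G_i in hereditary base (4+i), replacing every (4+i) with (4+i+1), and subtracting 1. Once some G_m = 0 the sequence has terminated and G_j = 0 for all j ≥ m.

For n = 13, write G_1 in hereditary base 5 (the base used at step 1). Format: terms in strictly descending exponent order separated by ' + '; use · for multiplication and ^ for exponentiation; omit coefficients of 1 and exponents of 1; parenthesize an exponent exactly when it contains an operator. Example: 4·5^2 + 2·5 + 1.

i=0: 13 = 3·4 + 1 (b=4); 4→5: 3·5 + 1 = 16; 16−1 = 15
i=1: 15 = 3·5 (b=5); 5→6: 3·6 = 18; 18−1 = 17

3·5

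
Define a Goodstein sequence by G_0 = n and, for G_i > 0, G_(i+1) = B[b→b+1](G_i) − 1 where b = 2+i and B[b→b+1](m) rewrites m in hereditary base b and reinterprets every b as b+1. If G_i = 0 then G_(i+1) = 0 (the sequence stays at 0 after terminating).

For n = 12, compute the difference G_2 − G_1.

958

G_0=12  [base 2] 2^(2 + 1) + 2^2  →[2↦3]→  3^(3 + 1) + 3^3 = 108  −1 ⇒ G_1=107
G_1=107  [base 3] 3^(3 + 1) + 2·3^2 + 2·3 + 2  →[3↦4]→  4^(4 + 1) + 2·4^2 + 2·4 + 2 = 1066  −1 ⇒ G_2=1065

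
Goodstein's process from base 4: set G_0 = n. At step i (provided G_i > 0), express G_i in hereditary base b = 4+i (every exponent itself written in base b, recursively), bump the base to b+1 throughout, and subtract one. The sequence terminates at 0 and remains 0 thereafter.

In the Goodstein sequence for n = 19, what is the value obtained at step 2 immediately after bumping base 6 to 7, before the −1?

50

base 4: 19 = 4^2 + 3; at 5: 5^2 + 3 = 28; next = 27
base 5: 27 = 5^2 + 2; at 6: 6^2 + 2 = 38; next = 37
base 6: 37 = 6^2 + 1; at 7: 7^2 + 1 = 50; next = 49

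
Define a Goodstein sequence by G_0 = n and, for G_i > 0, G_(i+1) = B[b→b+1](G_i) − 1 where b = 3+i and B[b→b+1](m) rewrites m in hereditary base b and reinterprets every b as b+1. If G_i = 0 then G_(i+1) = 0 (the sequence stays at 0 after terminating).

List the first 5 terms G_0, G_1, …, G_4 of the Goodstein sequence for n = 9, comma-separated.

(0) 9|_3 = 3^2 ↦ 4^2|_4 = 16 ⇒ 15
(1) 15|_4 = 3·4 + 3 ↦ 3·5 + 3|_5 = 18 ⇒ 17
(2) 17|_5 = 3·5 + 2 ↦ 3·6 + 2|_6 = 20 ⇒ 19
(3) 19|_6 = 3·6 + 1 ↦ 3·7 + 1|_7 = 22 ⇒ 21

9, 15, 17, 19, 21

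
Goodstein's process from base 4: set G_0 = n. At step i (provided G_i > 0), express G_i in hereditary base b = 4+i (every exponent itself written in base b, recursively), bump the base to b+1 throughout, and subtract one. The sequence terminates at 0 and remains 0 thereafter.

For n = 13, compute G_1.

[0] 13 ≡ 3·4 + 1 (base 4). Lift 5: 16. −1: 15.
[1] 15 ≡ 3·5 (base 5). Lift 6: 18. −1: 17.

15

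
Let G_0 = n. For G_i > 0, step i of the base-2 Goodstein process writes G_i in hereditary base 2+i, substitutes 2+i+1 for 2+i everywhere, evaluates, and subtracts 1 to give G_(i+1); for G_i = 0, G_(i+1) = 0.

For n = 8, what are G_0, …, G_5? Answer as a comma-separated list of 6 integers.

G_0=8  [base 2] 2^(2 + 1)  →[2↦3]→  3^(3 + 1) = 81  −1 ⇒ G_1=80
G_1=80  [base 3] 2·3^3 + 2·3^2 + 2·3 + 2  →[3↦4]→  2·4^4 + 2·4^2 + 2·4 + 2 = 554  −1 ⇒ G_2=553
G_2=553  [base 4] 2·4^4 + 2·4^2 + 2·4 + 1  →[4↦5]→  2·5^5 + 2·5^2 + 2·5 + 1 = 6311  −1 ⇒ G_3=6310
G_3=6310  [base 5] 2·5^5 + 2·5^2 + 2·5  →[5↦6]→  2·6^6 + 2·6^2 + 2·6 = 93396  −1 ⇒ G_4=93395
G_4=93395  [base 6] 2·6^6 + 2·6^2 + 6 + 5  →[6↦7]→  2·7^7 + 2·7^2 + 7 + 5 = 1647196  −1 ⇒ G_5=1647195

8, 80, 553, 6310, 93395, 1647195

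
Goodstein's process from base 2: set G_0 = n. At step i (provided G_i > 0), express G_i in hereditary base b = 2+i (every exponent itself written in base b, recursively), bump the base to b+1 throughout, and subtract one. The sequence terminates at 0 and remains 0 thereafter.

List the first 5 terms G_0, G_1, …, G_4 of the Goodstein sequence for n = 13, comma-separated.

[0] 13 ≡ 2^(2 + 1) + 2^2 + 1 (base 2). Lift 3: 109. −1: 108.
[1] 108 ≡ 3^(3 + 1) + 3^3 (base 3). Lift 4: 1280. −1: 1279.
[2] 1279 ≡ 4^(4 + 1) + 3·4^3 + 3·4^2 + 3·4 + 3 (base 4). Lift 5: 16093. −1: 16092.
[3] 16092 ≡ 5^(5 + 1) + 3·5^3 + 3·5^2 + 3·5 + 2 (base 5). Lift 6: 280712. −1: 280711.

13, 108, 1279, 16092, 280711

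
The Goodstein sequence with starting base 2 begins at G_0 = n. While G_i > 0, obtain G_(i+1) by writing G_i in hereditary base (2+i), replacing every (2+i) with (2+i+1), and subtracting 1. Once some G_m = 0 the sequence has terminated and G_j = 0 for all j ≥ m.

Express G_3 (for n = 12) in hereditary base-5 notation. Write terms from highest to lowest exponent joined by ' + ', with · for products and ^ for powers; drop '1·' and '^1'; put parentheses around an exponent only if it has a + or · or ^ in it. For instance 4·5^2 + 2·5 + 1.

5^(5 + 1) + 2·5^2 + 2·5

G_0 = 12. HB_2(12) = 2^(2 + 1) + 2^2. Bump = 108. G_1 = 107.
G_1 = 107. HB_3(107) = 3^(3 + 1) + 2·3^2 + 2·3 + 2. Bump = 1066. G_2 = 1065.
G_2 = 1065. HB_4(1065) = 4^(4 + 1) + 2·4^2 + 2·4 + 1. Bump = 15686. G_3 = 15685.
G_3 = 15685. HB_5(15685) = 5^(5 + 1) + 2·5^2 + 2·5. Bump = 280020. G_4 = 280019.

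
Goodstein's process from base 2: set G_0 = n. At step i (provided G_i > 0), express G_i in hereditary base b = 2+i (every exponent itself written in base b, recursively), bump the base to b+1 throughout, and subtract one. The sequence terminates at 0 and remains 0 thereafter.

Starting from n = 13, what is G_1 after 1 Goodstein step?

(0) 13|_2 = 2^(2 + 1) + 2^2 + 1 ↦ 3^(3 + 1) + 3^3 + 1|_3 = 109 ⇒ 108
(1) 108|_3 = 3^(3 + 1) + 3^3 ↦ 4^(4 + 1) + 4^4|_4 = 1280 ⇒ 1279

108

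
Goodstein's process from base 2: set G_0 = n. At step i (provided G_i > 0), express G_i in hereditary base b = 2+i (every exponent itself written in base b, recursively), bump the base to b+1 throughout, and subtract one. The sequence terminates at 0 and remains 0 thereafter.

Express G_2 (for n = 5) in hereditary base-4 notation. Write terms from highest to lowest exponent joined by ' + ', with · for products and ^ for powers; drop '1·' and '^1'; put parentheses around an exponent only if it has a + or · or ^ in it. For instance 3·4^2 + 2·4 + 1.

G_0=5  [base 2] 2^2 + 1  →[2↦3]→  3^3 + 1 = 28  −1 ⇒ G_1=27
G_1=27  [base 3] 3^3  →[3↦4]→  4^4 = 256  −1 ⇒ G_2=255
G_2=255  [base 4] 3·4^3 + 3·4^2 + 3·4 + 3  →[4↦5]→  3·5^3 + 3·5^2 + 3·5 + 3 = 468  −1 ⇒ G_3=467

3·4^3 + 3·4^2 + 3·4 + 3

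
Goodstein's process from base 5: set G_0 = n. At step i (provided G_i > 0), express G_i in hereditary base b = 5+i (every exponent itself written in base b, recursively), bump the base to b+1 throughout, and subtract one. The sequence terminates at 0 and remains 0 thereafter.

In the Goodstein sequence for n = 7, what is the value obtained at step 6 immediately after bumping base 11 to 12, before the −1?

7 —HB5→ 5 + 2 —bump→ 6 + 2 = 8 —(−1)→ 7
7 —HB6→ 6 + 1 —bump→ 7 + 1 = 8 —(−1)→ 7
7 —HB7→ 7 —bump→ 8 = 8 —(−1)→ 7
7 —HB8→ 7 —bump→ 7 = 7 —(−1)→ 6
6 —HB9→ 6 —bump→ 6 = 6 —(−1)→ 5
5 —HB10→ 5 —bump→ 5 = 5 —(−1)→ 4

4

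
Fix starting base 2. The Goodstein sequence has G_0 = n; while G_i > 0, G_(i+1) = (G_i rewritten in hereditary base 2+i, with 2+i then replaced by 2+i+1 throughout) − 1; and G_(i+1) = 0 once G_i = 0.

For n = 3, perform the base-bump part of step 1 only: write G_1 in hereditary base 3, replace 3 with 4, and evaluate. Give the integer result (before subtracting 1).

3 —HB2→ 2 + 1 —bump→ 3 + 1 = 4 —(−1)→ 3
3 —HB3→ 3 —bump→ 4 = 4 —(−1)→ 3

4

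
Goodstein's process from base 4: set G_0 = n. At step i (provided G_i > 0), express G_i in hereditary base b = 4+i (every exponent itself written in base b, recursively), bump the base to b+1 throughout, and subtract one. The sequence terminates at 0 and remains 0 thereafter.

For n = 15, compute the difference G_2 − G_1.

(0) 15|_4 = 3·4 + 3 ↦ 3·5 + 3|_5 = 18 ⇒ 17
(1) 17|_5 = 3·5 + 2 ↦ 3·6 + 2|_6 = 20 ⇒ 19

2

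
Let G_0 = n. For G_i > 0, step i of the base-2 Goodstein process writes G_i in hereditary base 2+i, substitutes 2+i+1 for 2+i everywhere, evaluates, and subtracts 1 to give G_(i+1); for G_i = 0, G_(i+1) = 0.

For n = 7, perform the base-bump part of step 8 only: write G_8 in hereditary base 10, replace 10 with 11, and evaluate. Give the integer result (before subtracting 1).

7 —HB2→ 2^2 + 2 + 1 —bump→ 3^3 + 3 + 1 = 31 —(−1)→ 30
30 —HB3→ 3^3 + 3 —bump→ 4^4 + 4 = 260 —(−1)→ 259
259 —HB4→ 4^4 + 3 —bump→ 5^5 + 3 = 3128 —(−1)→ 3127
3127 —HB5→ 5^5 + 2 —bump→ 6^6 + 2 = 46658 —(−1)→ 46657
46657 —HB6→ 6^6 + 1 —bump→ 7^7 + 1 = 823544 —(−1)→ 823543
823543 —HB7→ 7^7 —bump→ 8^8 = 16777216 —(−1)→ 16777215
16777215 —HB8→ 7·8^7 + 7·8^6 + 7·8^5 + 7·8^4 + 7·8^3 + 7·8^2 + 7·8 + 7 —bump→ 7·9^7 + 7·9^6 + 7·9^5 + 7·9^4 + 7·9^3 + 7·9^2 + 7·9 + 7 = 37665880 —(−1)→ 37665879
37665879 —HB9→ 7·9^7 + 7·9^6 + 7·9^5 + 7·9^4 + 7·9^3 + 7·9^2 + 7·9 + 6 —bump→ 7·10^7 + 7·10^6 + 7·10^5 + 7·10^4 + 7·10^3 + 7·10^2 + 7·10 + 6 = 77777776 —(−1)→ 77777775

150051214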